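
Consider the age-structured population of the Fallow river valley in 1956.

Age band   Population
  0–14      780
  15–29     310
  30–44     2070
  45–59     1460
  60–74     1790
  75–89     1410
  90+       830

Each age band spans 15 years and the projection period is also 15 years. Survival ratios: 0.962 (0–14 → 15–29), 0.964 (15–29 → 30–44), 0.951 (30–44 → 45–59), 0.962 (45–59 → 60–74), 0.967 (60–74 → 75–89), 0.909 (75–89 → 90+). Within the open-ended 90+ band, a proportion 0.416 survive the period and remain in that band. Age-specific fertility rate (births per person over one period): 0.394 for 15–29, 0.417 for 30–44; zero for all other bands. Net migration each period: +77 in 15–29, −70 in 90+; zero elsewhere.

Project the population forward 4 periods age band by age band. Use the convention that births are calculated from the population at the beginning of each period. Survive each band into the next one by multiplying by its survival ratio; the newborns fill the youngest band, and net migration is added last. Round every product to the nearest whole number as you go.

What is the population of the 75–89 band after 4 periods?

264

Period 1.
Births: 310 × 0.394 = 122  |  2070 × 0.417 = 863 ⇒ total 985
15–29: 780 × 0.962 = 750
30–44: 310 × 0.964 = 299
45–59: 2070 × 0.951 = 1969
60–74: 1460 × 0.962 = 1405
75–89: 1790 × 0.967 = 1731
90+: 1410 × 0.909 + 830 × 0.416 = 1282 + 345 = 1627
Net migration: 15–29 + 77 → 827; 90+ − 70 → 1557
Giving 985 / 827 / 299 / 1969 / 1405 / 1731 / 1557.
Period 2.
Births: 827 × 0.394 = 326  |  299 × 0.417 = 125 ⇒ total 451
15–29: 985 × 0.962 = 948
30–44: 827 × 0.964 = 797
45–59: 299 × 0.951 = 284
60–74: 1969 × 0.962 = 1894
75–89: 1405 × 0.967 = 1359
90+: 1731 × 0.909 + 1557 × 0.416 = 1573 + 648 = 2221
Net migration: 15–29 + 77 → 1025; 90+ − 70 → 2151
Giving 451 / 1025 / 797 / 284 / 1894 / 1359 / 2151.
Period 3.
Births: 1025 × 0.394 = 404  |  797 × 0.417 = 332 ⇒ total 736
15–29: 451 × 0.962 = 434
30–44: 1025 × 0.964 = 988
45–59: 797 × 0.951 = 758
60–74: 284 × 0.962 = 273
75–89: 1894 × 0.967 = 1831
90+: 1359 × 0.909 + 2151 × 0.416 = 1235 + 895 = 2130
Net migration: 15–29 + 77 → 511; 90+ − 70 → 2060
Giving 736 / 511 / 988 / 758 / 273 / 1831 / 2060.
Period 4.
Births: 511 × 0.394 = 201  |  988 × 0.417 = 412 ⇒ total 613
15–29: 736 × 0.962 = 708
30–44: 511 × 0.964 = 493
45–59: 988 × 0.951 = 940
60–74: 758 × 0.962 = 729
75–89: 273 × 0.967 = 264
90+: 1831 × 0.909 + 2060 × 0.416 = 1664 + 857 = 2521
Net migration: 15–29 + 77 → 785; 90+ − 70 → 2451
Giving 613 / 785 / 493 / 940 / 729 / 264 / 2451.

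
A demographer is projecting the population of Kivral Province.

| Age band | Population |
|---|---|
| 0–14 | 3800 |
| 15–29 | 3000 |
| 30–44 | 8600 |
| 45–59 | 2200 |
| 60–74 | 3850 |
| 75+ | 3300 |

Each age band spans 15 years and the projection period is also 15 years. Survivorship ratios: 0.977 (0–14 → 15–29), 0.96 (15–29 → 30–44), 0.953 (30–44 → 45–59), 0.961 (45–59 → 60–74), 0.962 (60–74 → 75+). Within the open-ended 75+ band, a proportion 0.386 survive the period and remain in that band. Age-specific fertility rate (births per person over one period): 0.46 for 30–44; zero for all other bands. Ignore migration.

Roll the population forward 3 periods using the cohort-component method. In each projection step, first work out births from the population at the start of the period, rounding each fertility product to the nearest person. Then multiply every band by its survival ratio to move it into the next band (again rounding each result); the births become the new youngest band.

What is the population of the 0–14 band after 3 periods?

Period 1:
Births: 8600 × 0.46 = 3956
15–29: 3800 × 0.977 = 3713
30–44: 3000 × 0.96 = 2880
45–59: 8600 × 0.953 = 8196
60–74: 2200 × 0.961 = 2114
75+: 3850 × 0.962 + 3300 × 0.386 = 3704 + 1274 = 4978
Population now: 0–14=3956, 15–29=3713, 30–44=2880, 45–59=8196, 60–74=2114, 75+=4978
Period 2:
Births: 2880 × 0.46 = 1325
15–29: 3956 × 0.977 = 3865
30–44: 3713 × 0.96 = 3564
45–59: 2880 × 0.953 = 2745
60–74: 8196 × 0.961 = 7876
75+: 2114 × 0.962 + 4978 × 0.386 = 2034 + 1922 = 3956
Population now: 0–14=1325, 15–29=3865, 30–44=3564, 45–59=2745, 60–74=7876, 75+=3956
Period 3:
Births: 3564 × 0.46 = 1639
15–29: 1325 × 0.977 = 1295
30–44: 3865 × 0.96 = 3710
45–59: 3564 × 0.953 = 3396
60–74: 2745 × 0.961 = 2638
75+: 7876 × 0.962 + 3956 × 0.386 = 7577 + 1527 = 9104
Population now: 0–14=1639, 15–29=1295, 30–44=3710, 45–59=3396, 60–74=2638, 75+=9104

1639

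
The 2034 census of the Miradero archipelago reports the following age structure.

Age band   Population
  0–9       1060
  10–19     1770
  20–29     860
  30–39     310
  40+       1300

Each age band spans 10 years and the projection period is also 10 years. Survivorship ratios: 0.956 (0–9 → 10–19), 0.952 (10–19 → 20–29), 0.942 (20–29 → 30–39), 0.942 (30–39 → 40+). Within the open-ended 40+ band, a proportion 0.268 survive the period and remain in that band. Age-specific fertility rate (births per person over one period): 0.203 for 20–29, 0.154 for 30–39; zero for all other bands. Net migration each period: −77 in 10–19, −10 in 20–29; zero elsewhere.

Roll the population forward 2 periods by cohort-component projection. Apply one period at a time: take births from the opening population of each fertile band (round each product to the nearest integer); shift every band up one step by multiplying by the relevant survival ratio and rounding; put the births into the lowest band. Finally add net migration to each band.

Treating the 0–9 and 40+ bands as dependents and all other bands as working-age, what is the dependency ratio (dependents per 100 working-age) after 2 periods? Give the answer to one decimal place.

Period 1.
Births: 860 × 0.203 = 175  |  310 × 0.154 = 48 → 223
10–19: 1060 × 0.956 = 1013
20–29: 1770 × 0.952 = 1685
30–39: 860 × 0.942 = 810
40+: 310 × 0.942 + 1300 × 0.268 = 292 + 348 = 640
Net migration: 10–19 − 77 → 936; 20–29 − 10 → 1675
End of period: [223, 936, 1675, 810, 640]
Period 2.
Births: 1675 × 0.203 = 340  |  810 × 0.154 = 125 → 465
10–19: 223 × 0.956 = 213
20–29: 936 × 0.952 = 891
30–39: 1675 × 0.942 = 1578
40+: 810 × 0.942 + 640 × 0.268 = 763 + 172 = 935
Net migration: 10–19 − 77 → 136; 20–29 − 10 → 881
End of period: [465, 136, 881, 1578, 935]
Dependents (band 0–9 + band 40+) = 465 + 935 = 1400; working-age = 2595; ratio = 1400/2595 × 100 = 53.9

53.9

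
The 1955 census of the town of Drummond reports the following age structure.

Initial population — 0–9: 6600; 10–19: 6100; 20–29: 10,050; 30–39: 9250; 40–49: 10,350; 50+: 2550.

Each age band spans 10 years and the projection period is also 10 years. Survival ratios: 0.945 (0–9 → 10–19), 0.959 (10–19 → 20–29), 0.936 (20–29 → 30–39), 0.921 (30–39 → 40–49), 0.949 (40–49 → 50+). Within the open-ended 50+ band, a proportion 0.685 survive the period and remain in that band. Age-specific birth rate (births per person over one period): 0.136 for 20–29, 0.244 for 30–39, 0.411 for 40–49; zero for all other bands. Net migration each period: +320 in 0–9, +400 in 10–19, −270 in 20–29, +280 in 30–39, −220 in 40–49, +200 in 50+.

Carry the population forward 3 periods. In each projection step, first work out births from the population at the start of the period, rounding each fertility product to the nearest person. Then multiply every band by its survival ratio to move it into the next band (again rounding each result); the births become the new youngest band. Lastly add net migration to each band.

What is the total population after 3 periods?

— Period 1 —
Births: 10050 × 0.136 = 1367  |  9250 × 0.244 = 2257  |  10350 × 0.411 = 4254 → 7878
10–19: 6600 × 0.945 = 6237
20–29: 6100 × 0.959 = 5850
30–39: 10050 × 0.936 = 9407
40–49: 9250 × 0.921 = 8519
50+: 10350 × 0.949 + 2550 × 0.685 = 9822 + 1747 = 11569
Net migration: 0–9 + 320 → 8198; 10–19 + 400 → 6637; 20–29 − 270 → 5580; 30–39 + 280 → 9687; 40–49 − 220 → 8299; 50+ + 200 → 11769
End of period: [8198, 6637, 5580, 9687, 8299, 11769]
— Period 2 —
Births: 5580 × 0.136 = 759  |  9687 × 0.244 = 2364  |  8299 × 0.411 = 3411 → 6534
10–19: 8198 × 0.945 = 7747
20–29: 6637 × 0.959 = 6365
30–39: 5580 × 0.936 = 5223
40–49: 9687 × 0.921 = 8922
50+: 8299 × 0.949 + 11769 × 0.685 = 7876 + 8062 = 15938
Net migration: 0–9 + 320 → 6854; 10–19 + 400 → 8147; 20–29 − 270 → 6095; 30–39 + 280 → 5503; 40–49 − 220 → 8702; 50+ + 200 → 16138
End of period: [6854, 8147, 6095, 5503, 8702, 16138]
— Period 3 —
Births: 6095 × 0.136 = 829  |  5503 × 0.244 = 1343  |  8702 × 0.411 = 3577 → 5749
10–19: 6854 × 0.945 = 6477
20–29: 8147 × 0.959 = 7813
30–39: 6095 × 0.936 = 5705
40–49: 5503 × 0.921 = 5068
50+: 8702 × 0.949 + 16138 × 0.685 = 8258 + 11055 = 19313
Net migration: 0–9 + 320 → 6069; 10–19 + 400 → 6877; 20–29 − 270 → 7543; 30–39 + 280 → 5985; 40–49 − 220 → 4848; 50+ + 200 → 19513
End of period: [6069, 6877, 7543, 5985, 4848, 19513]
Total after period 3: 6069 + 6877 + 7543 + 5985 + 4848 + 19513 = 50835

50835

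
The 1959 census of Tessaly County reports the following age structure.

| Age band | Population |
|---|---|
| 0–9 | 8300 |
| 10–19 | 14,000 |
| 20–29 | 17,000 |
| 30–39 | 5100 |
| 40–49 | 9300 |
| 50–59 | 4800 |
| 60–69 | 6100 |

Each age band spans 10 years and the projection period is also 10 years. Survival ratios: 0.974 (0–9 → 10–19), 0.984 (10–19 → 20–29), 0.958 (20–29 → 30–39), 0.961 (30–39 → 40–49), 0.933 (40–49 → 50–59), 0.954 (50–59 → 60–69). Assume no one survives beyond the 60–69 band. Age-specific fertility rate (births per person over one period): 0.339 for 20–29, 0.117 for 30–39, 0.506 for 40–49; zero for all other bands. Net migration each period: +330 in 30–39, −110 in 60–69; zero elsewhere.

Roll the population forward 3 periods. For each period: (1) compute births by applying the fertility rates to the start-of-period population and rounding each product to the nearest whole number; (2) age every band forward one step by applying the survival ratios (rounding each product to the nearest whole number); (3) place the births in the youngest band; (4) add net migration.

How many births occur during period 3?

Call the bands 1 to 7, youngest first.
Period 1.
Births: 17000 × 0.339 = 5763, 5100 × 0.117 = 597, 9300 × 0.506 = 4706 ⇒ total 11066
Band 2: 8300 × 0.974 = 8084
Band 3: 14000 × 0.984 = 13776
Band 4: 17000 × 0.958 = 16286
Band 5: 5100 × 0.961 = 4901
Band 6: 9300 × 0.933 = 8677
Band 7: 4800 × 0.954 = 4579
Net migration: Band 4 + 330 → 16616; Band 7 − 110 → 4469
Population now: 0–9=11066, 10–19=8084, 20–29=13776, 30–39=16616, 40–49=4901, 50–59=8677, 60–69=4469
Period 2.
Births: 13776 × 0.339 = 4670, 16616 × 0.117 = 1944, 4901 × 0.506 = 2480 ⇒ total 9094
Band 2: 11066 × 0.974 = 10778
Band 3: 8084 × 0.984 = 7955
Band 4: 13776 × 0.958 = 13197
Band 5: 16616 × 0.961 = 15968
Band 6: 4901 × 0.933 = 4573
Band 7: 8677 × 0.954 = 8278
Net migration: Band 4 + 330 → 13527; Band 7 − 110 → 8168
Population now: 0–9=9094, 10–19=10778, 20–29=7955, 30–39=13527, 40–49=15968, 50–59=4573, 60–69=8168
Period 3.
Births: 7955 × 0.339 = 2697, 13527 × 0.117 = 1583, 15968 × 0.506 = 8080 ⇒ total 12360
Band 2: 9094 × 0.974 = 8858
Band 3: 10778 × 0.984 = 10606
Band 4: 7955 × 0.958 = 7621
Band 5: 13527 × 0.961 = 12999
Band 6: 15968 × 0.933 = 14898
Band 7: 4573 × 0.954 = 4363
Net migration: Band 4 + 330 → 7951; Band 7 − 110 → 4253
Population now: 0–9=12360, 10–19=8858, 20–29=10606, 30–39=7951, 40–49=12999, 50–59=14898, 60–69=4253

12360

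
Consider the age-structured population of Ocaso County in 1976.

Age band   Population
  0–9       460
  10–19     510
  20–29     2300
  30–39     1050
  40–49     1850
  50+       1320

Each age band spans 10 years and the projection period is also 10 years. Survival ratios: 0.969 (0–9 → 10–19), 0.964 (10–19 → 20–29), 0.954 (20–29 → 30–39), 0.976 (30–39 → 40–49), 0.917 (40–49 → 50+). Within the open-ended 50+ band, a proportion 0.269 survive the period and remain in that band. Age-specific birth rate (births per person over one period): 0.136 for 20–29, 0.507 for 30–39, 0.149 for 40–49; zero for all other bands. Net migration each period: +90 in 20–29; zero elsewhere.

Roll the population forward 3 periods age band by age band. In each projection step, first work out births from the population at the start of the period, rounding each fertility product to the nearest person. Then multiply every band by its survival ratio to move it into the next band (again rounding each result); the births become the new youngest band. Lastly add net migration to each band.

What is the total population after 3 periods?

Period 1.
Births: 2300 * 0.136 = 313, 1050 * 0.507 = 532, 1850 * 0.149 = 276 — total 1121
10–19: 460 * 0.969 = 446
20–29: 510 * 0.964 = 492
30–39: 2300 * 0.954 = 2194
40–49: 1050 * 0.976 = 1025
50+: 1850 * 0.917 + 1320 * 0.269 = 1696 + 355 = 2051
Net migration: 20–29 + 90 → 582
→ [1121, 446, 582, 2194, 1025, 2051]
Period 2.
Births: 582 * 0.136 = 79, 2194 * 0.507 = 1112, 1025 * 0.149 = 153 — total 1344
10–19: 1121 * 0.969 = 1086
20–29: 446 * 0.964 = 430
30–39: 582 * 0.954 = 555
40–49: 2194 * 0.976 = 2141
50+: 1025 * 0.917 + 2051 * 0.269 = 940 + 552 = 1492
Net migration: 20–29 + 90 → 520
→ [1344, 1086, 520, 555, 2141, 1492]
Period 3.
Births: 520 * 0.136 = 71, 555 * 0.507 = 281, 2141 * 0.149 = 319 — total 671
10–19: 1344 * 0.969 = 1302
20–29: 1086 * 0.964 = 1047
30–39: 520 * 0.954 = 496
40–49: 555 * 0.976 = 542
50+: 2141 * 0.917 + 1492 * 0.269 = 1963 + 401 = 2364
Net migration: 20–29 + 90 → 1137
→ [671, 1302, 1137, 496, 542, 2364]
Total after period 3: 671 + 1302 + 1137 + 496 + 542 + 2364 = 6512

6512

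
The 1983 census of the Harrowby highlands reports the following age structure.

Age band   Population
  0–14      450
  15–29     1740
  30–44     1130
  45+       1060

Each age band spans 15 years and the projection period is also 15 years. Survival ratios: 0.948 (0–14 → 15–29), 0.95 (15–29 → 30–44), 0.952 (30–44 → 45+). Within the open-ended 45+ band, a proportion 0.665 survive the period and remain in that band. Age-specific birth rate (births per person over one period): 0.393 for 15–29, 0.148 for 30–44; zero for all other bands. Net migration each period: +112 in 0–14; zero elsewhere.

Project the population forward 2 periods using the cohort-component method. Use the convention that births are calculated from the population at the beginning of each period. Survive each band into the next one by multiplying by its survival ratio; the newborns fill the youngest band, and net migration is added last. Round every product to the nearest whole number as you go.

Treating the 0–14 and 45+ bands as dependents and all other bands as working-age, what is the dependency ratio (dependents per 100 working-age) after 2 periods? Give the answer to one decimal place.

After projecting period 1:
Births: 1740 * 0.393 = 684, 1130 * 0.148 = 167 — total 851
15–29: 450 * 0.948 = 427
30–44: 1740 * 0.95 = 1653
45+: 1130 * 0.952 + 1060 * 0.665 = 1076 + 705 = 1781
Net migration: 0–14 + 112 → 963
Giving 963 / 427 / 1653 / 1781.
After projecting period 2:
Births: 427 * 0.393 = 168, 1653 * 0.148 = 245 — total 413
15–29: 963 * 0.948 = 913
30–44: 427 * 0.95 = 406
45+: 1653 * 0.952 + 1781 * 0.665 = 1574 + 1184 = 2758
Net migration: 0–14 + 112 → 525
Giving 525 / 913 / 406 / 2758.
Dependents (band 0–14 + band 45+) = 525 + 2758 = 3283; working-age = 1319; ratio = 3283/1319 × 100 = 248.9

248.9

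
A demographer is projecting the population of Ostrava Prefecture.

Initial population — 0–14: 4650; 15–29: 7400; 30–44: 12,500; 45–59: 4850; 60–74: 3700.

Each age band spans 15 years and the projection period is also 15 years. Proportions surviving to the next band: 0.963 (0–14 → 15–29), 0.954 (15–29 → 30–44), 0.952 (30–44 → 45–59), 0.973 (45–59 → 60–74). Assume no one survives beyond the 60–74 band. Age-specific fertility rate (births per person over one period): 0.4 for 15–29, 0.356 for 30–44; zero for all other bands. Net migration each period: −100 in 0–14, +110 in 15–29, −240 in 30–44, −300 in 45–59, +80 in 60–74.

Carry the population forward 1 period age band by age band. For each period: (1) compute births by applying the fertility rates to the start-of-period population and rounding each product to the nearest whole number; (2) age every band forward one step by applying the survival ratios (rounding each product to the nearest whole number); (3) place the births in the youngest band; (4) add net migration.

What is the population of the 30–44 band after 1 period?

Call the groups 1 to 5, youngest first.
— Period 1 —
Births: 7400 × 0.4 = 2960 ; 12500 × 0.356 = 4450 → total 7410
Group 2: 4650 × 0.963 = 4478
Group 3: 7400 × 0.954 = 7060
Group 4: 12500 × 0.952 = 11900
Group 5: 4850 × 0.973 = 4719
Net migration: Group 1 − 100 → 7310; Group 2 + 110 → 4588; Group 3 − 240 → 6820; Group 4 − 300 → 11600; Group 5 + 80 → 4799
End of period: [7310, 4588, 6820, 11600, 4799]

6820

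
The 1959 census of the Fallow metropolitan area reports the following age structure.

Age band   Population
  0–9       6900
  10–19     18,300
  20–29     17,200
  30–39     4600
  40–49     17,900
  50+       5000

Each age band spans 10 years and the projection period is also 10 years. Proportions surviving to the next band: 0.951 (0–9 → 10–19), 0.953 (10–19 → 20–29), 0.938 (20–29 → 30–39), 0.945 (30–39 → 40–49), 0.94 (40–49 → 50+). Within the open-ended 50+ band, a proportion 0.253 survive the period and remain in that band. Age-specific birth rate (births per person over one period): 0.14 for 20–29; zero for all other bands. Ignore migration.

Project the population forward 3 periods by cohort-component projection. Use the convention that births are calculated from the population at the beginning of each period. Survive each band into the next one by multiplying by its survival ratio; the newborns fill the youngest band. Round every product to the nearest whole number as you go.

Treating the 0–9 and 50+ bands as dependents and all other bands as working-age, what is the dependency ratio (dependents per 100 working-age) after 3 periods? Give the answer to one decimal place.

67.4

Period 1.
Births: 17200 × 0.14 = 2408
10–19: 6900 × 0.951 = 6562
20–29: 18300 × 0.953 = 17440
30–39: 17200 × 0.938 = 16134
40–49: 4600 × 0.945 = 4347
50+: 17900 × 0.94 + 5000 × 0.253 = 16826 + 1265 = 18091
End of period: [2408, 6562, 17440, 16134, 4347, 18091]
Period 2.
Births: 17440 × 0.14 = 2442
10–19: 2408 × 0.951 = 2290
20–29: 6562 × 0.953 = 6254
30–39: 17440 × 0.938 = 16359
40–49: 16134 × 0.945 = 15247
50+: 4347 × 0.94 + 18091 × 0.253 = 4086 + 4577 = 8663
End of period: [2442, 2290, 6254, 16359, 15247, 8663]
Period 3.
Births: 6254 × 0.14 = 876
10–19: 2442 × 0.951 = 2322
20–29: 2290 × 0.953 = 2182
30–39: 6254 × 0.938 = 5866
40–49: 16359 × 0.945 = 15459
50+: 15247 × 0.94 + 8663 × 0.253 = 14332 + 2192 = 16524
End of period: [876, 2322, 2182, 5866, 15459, 16524]
Dependents (band 0–9 + band 50+) = 876 + 16524 = 17400; working-age = 25829; ratio = 17400/25829 × 100 = 67.4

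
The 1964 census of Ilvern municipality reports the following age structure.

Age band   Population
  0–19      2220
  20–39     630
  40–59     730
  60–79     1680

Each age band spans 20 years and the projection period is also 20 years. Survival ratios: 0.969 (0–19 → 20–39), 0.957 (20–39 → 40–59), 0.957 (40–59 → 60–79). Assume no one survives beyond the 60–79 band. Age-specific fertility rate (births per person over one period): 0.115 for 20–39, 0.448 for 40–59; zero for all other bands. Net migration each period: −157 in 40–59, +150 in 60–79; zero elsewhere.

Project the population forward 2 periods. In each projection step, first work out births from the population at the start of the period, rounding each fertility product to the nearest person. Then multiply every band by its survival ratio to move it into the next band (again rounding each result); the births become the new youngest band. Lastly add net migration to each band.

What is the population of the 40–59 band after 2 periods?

1902

Period 1:
Births: 630 * 0.115 = 72  |  730 * 0.448 = 327 — total 399
20–39: 2220 * 0.969 = 2151
40–59: 630 * 0.957 = 603
60–79: 730 * 0.957 = 699
Net migration: 40–59 − 157 → 446; 60–79 + 150 → 849
Giving 399 / 2151 / 446 / 849.
Period 2:
Births: 2151 * 0.115 = 247  |  446 * 0.448 = 200 — total 447
20–39: 399 * 0.969 = 387
40–59: 2151 * 0.957 = 2059
60–79: 446 * 0.957 = 427
Net migration: 40–59 − 157 → 1902; 60–79 + 150 → 577
Giving 447 / 387 / 1902 / 577.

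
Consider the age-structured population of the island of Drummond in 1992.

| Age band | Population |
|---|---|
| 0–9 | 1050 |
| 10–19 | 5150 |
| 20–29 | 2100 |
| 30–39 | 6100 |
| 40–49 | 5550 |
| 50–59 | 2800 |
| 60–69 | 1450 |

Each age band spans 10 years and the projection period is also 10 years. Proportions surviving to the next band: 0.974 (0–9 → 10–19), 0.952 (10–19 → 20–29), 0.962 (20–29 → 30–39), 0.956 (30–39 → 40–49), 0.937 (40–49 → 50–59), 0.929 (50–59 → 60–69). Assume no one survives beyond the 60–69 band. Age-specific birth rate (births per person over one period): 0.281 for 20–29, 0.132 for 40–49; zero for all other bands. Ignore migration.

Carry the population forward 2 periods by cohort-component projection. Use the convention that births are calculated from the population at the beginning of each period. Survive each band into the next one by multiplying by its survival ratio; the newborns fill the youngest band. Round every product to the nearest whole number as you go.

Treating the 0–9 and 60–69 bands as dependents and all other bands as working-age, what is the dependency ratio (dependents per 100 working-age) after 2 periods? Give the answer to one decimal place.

Numbering the bands 1..7 from youngest to oldest:
Period 1:
Births: 2100 * 0.281 = 590, 5550 * 0.132 = 733 — total 1323
Band 2: 1050 * 0.974 = 1023
Band 3: 5150 * 0.952 = 4903
Band 4: 2100 * 0.962 = 2020
Band 5: 6100 * 0.956 = 5832
Band 6: 5550 * 0.937 = 5200
Band 7: 2800 * 0.929 = 2601
→ [1323, 1023, 4903, 2020, 5832, 5200, 2601]
Period 2:
Births: 4903 * 0.281 = 1378, 5832 * 0.132 = 770 — total 2148
Band 2: 1323 * 0.974 = 1289
Band 3: 1023 * 0.952 = 974
Band 4: 4903 * 0.962 = 4717
Band 5: 2020 * 0.956 = 1931
Band 6: 5832 * 0.937 = 5465
Band 7: 5200 * 0.929 = 4831
→ [2148, 1289, 974, 4717, 1931, 5465, 4831]
Dependents (band 0–9 + band 60–69) = 2148 + 4831 = 6979; working-age = 14376; ratio = 6979/14376 × 100 = 48.5

48.5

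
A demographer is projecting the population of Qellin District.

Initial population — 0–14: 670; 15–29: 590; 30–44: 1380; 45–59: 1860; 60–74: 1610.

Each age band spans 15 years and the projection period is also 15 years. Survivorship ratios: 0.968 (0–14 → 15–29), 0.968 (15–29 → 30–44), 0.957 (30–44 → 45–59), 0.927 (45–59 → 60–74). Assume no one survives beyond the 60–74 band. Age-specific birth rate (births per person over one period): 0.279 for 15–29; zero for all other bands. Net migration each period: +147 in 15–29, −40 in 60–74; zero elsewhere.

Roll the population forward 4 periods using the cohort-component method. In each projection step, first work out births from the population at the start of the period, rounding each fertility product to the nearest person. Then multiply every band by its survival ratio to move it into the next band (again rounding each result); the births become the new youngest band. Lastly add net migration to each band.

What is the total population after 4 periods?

Numbering the bands 1..5 from youngest to oldest:
Period 1:
Births: 590 × 0.279 = 165
Band 2: 670 × 0.968 = 649
Band 3: 590 × 0.968 = 571
Band 4: 1380 × 0.957 = 1321
Band 5: 1860 × 0.927 = 1724
Net migration: Band 2 + 147 → 796; Band 5 − 40 → 1684
End of period: [165, 796, 571, 1321, 1684]
Period 2:
Births: 796 × 0.279 = 222
Band 2: 165 × 0.968 = 160
Band 3: 796 × 0.968 = 771
Band 4: 571 × 0.957 = 546
Band 5: 1321 × 0.927 = 1225
Net migration: Band 2 + 147 → 307; Band 5 − 40 → 1185
End of period: [222, 307, 771, 546, 1185]
Period 3:
Births: 307 × 0.279 = 86
Band 2: 222 × 0.968 = 215
Band 3: 307 × 0.968 = 297
Band 4: 771 × 0.957 = 738
Band 5: 546 × 0.927 = 506
Net migration: Band 2 + 147 → 362; Band 5 − 40 → 466
End of period: [86, 362, 297, 738, 466]
Period 4:
Births: 362 × 0.279 = 101
Band 2: 86 × 0.968 = 83
Band 3: 362 × 0.968 = 350
Band 4: 297 × 0.957 = 284
Band 5: 738 × 0.927 = 684
Net migration: Band 2 + 147 → 230; Band 5 − 40 → 644
End of period: [101, 230, 350, 284, 644]
Total after period 4: 101 + 230 + 350 + 284 + 644 = 1609

1609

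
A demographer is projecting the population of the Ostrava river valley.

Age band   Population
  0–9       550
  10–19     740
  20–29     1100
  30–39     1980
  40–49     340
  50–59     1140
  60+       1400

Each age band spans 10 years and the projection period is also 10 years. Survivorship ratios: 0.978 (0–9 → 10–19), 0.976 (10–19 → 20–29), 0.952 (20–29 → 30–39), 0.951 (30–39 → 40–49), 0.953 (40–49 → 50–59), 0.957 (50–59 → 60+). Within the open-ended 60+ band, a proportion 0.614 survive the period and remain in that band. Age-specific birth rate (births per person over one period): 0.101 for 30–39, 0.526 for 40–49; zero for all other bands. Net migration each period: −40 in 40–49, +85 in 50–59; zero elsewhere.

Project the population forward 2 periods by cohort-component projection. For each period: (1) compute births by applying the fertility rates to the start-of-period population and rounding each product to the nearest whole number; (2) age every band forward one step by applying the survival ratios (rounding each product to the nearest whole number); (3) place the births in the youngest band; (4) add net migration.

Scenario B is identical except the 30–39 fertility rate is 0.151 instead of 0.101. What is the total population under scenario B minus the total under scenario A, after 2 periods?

Call the groups 1 to 7, youngest first.
Period 1:
Births: 1980 × 0.101 = 200, 340 × 0.526 = 179 → 379
Group 2: 550 × 0.978 = 538
Group 3: 740 × 0.976 = 722
Group 4: 1100 × 0.952 = 1047
Group 5: 1980 × 0.951 = 1883
Group 6: 340 × 0.953 = 324
Group 7: 1140 × 0.957 + 1400 × 0.614 = 1091 + 860 = 1951
Net migration: Group 5 − 40 → 1843; Group 6 + 85 → 409
End of period: [379, 538, 722, 1047, 1843, 409, 1951]
Period 2:
Births: 1047 × 0.101 = 106, 1843 × 0.526 = 969 → 1075
Group 2: 379 × 0.978 = 371
Group 3: 538 × 0.976 = 525
Group 4: 722 × 0.952 = 687
Group 5: 1047 × 0.951 = 996
Group 6: 1843 × 0.953 = 1756
Group 7: 409 × 0.957 + 1951 × 0.614 = 391 + 1198 = 1589
Net migration: Group 5 − 40 → 956; Group 6 + 85 → 1841
End of period: [1075, 371, 525, 687, 956, 1841, 1589]
Scenario A total after 2 periods: 7044
Scenario B projection —
Period 1:
Births: 1980 × 0.151 = 299, 340 × 0.526 = 179 → 478
Group 2: 550 × 0.978 = 538
Group 3: 740 × 0.976 = 722
Group 4: 1100 × 0.952 = 1047
Group 5: 1980 × 0.951 = 1883
Group 6: 340 × 0.953 = 324
Group 7: 1140 × 0.957 + 1400 × 0.614 = 1091 + 860 = 1951
Net migration: Group 5 − 40 → 1843; Group 6 + 85 → 409
End of period: [478, 538, 722, 1047, 1843, 409, 1951]
Period 2:
Births: 1047 × 0.151 = 158, 1843 × 0.526 = 969 → 1127
Group 2: 478 × 0.978 = 467
Group 3: 538 × 0.976 = 525
Group 4: 722 × 0.952 = 687
Group 5: 1047 × 0.951 = 996
Group 6: 1843 × 0.953 = 1756
Group 7: 409 × 0.957 + 1951 × 0.614 = 391 + 1198 = 1589
Net migration: Group 5 − 40 → 956; Group 6 + 85 → 1841
End of period: [1127, 467, 525, 687, 956, 1841, 1589]
Scenario B total after 2 periods: 7192
Difference B − A = 7192 − 7044 = 148

148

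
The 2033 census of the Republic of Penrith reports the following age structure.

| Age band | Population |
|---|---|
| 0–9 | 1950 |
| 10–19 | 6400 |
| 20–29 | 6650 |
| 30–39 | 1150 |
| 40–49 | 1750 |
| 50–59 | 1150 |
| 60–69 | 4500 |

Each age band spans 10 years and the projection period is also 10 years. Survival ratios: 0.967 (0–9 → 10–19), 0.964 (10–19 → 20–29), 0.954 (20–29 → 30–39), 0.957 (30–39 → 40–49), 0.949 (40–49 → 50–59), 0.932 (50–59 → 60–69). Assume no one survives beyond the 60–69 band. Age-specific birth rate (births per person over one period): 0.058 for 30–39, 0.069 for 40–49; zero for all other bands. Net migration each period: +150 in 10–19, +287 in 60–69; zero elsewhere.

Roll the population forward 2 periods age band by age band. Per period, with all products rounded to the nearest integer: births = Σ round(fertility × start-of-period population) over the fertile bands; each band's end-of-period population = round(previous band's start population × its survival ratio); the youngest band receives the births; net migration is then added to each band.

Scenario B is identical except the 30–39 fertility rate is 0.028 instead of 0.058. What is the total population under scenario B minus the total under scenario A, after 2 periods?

-224

— Period 1 —
Births: 1150 * 0.058 = 67  |  1750 * 0.069 = 121 ⇒ total 188
10–19: 1950 * 0.967 = 1886
20–29: 6400 * 0.964 = 6170
30–39: 6650 * 0.954 = 6344
40–49: 1150 * 0.957 = 1101
50–59: 1750 * 0.949 = 1661
60–69: 1150 * 0.932 = 1072
Net migration: 10–19 + 150 → 2036; 60–69 + 287 → 1359
Population now: 0–9=188, 10–19=2036, 20–29=6170, 30–39=6344, 40–49=1101, 50–59=1661, 60–69=1359
— Period 2 —
Births: 6344 * 0.058 = 368  |  1101 * 0.069 = 76 ⇒ total 444
10–19: 188 * 0.967 = 182
20–29: 2036 * 0.964 = 1963
30–39: 6170 * 0.954 = 5886
40–49: 6344 * 0.957 = 6071
50–59: 1101 * 0.949 = 1045
60–69: 1661 * 0.932 = 1548
Net migration: 10–19 + 150 → 332; 60–69 + 287 → 1835
Population now: 0–9=444, 10–19=332, 20–29=1963, 30–39=5886, 40–49=6071, 50–59=1045, 60–69=1835
Scenario A total after 2 periods: 17576
Scenario B projection —
— Period 1 —
Births: 1150 * 0.028 = 32  |  1750 * 0.069 = 121 ⇒ total 153
10–19: 1950 * 0.967 = 1886
20–29: 6400 * 0.964 = 6170
30–39: 6650 * 0.954 = 6344
40–49: 1150 * 0.957 = 1101
50–59: 1750 * 0.949 = 1661
60–69: 1150 * 0.932 = 1072
Net migration: 10–19 + 150 → 2036; 60–69 + 287 → 1359
Population now: 0–9=153, 10–19=2036, 20–29=6170, 30–39=6344, 40–49=1101, 50–59=1661, 60–69=1359
— Period 2 —
Births: 6344 * 0.028 = 178  |  1101 * 0.069 = 76 ⇒ total 254
10–19: 153 * 0.967 = 148
20–29: 2036 * 0.964 = 1963
30–39: 6170 * 0.954 = 5886
40–49: 6344 * 0.957 = 6071
50–59: 1101 * 0.949 = 1045
60–69: 1661 * 0.932 = 1548
Net migration: 10–19 + 150 → 298; 60–69 + 287 → 1835
Population now: 0–9=254, 10–19=298, 20–29=1963, 30–39=5886, 40–49=6071, 50–59=1045, 60–69=1835
Scenario B total after 2 periods: 17352
Difference B − A = 17352 − 17576 = -224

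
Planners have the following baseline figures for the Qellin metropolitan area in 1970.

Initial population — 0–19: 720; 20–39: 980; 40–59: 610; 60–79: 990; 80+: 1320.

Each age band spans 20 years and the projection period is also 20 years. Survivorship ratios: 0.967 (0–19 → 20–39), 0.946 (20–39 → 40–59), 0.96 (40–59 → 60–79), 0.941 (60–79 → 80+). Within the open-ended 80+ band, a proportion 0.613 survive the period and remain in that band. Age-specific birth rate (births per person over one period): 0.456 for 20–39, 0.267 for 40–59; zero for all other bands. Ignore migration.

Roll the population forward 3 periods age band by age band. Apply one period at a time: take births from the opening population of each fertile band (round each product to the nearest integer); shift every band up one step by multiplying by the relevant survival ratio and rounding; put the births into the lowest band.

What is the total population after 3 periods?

4010

Period 1.
Births: 980 × 0.456 = 447, 610 × 0.267 = 163 — total 610
20–39: 720 × 0.967 = 696
40–59: 980 × 0.946 = 927
60–79: 610 × 0.96 = 586
80+: 990 × 0.941 + 1320 × 0.613 = 932 + 809 = 1741
→ [610, 696, 927, 586, 1741]
Period 2.
Births: 696 × 0.456 = 317, 927 × 0.267 = 248 — total 565
20–39: 610 × 0.967 = 590
40–59: 696 × 0.946 = 658
60–79: 927 × 0.96 = 890
80+: 586 × 0.941 + 1741 × 0.613 = 551 + 1067 = 1618
→ [565, 590, 658, 890, 1618]
Period 3.
Births: 590 × 0.456 = 269, 658 × 0.267 = 176 — total 445
20–39: 565 × 0.967 = 546
40–59: 590 × 0.946 = 558
60–79: 658 × 0.96 = 632
80+: 890 × 0.941 + 1618 × 0.613 = 837 + 992 = 1829
→ [445, 546, 558, 632, 1829]
Total after period 3: 445 + 546 + 558 + 632 + 1829 = 4010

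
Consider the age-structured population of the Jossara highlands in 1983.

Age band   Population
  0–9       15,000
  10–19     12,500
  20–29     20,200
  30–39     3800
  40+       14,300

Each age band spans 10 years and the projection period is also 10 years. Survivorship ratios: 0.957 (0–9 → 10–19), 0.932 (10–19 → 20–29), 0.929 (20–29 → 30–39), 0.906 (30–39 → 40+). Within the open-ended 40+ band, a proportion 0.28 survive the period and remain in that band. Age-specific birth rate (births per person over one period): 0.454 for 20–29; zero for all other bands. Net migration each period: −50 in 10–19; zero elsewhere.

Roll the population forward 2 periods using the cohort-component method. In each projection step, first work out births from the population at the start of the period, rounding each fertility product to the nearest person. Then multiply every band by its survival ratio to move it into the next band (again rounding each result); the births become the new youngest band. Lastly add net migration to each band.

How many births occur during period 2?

5289

(Bands numbered youngest = 1 to oldest = 5.)
— Period 1 —
Births: 20200 × 0.454 = 9171
Band 2: 15000 × 0.957 = 14355
Band 3: 12500 × 0.932 = 11650
Band 4: 20200 × 0.929 = 18766
Band 5: 3800 × 0.906 + 14300 × 0.28 = 3443 + 4004 = 7447
Net migration: Band 2 − 50 → 14305
Population now: 0–9=9171, 10–19=14305, 20–29=11650, 30–39=18766, 40+=7447
— Period 2 —
Births: 11650 × 0.454 = 5289
Band 2: 9171 × 0.957 = 8777
Band 3: 14305 × 0.932 = 13332
Band 4: 11650 × 0.929 = 10823
Band 5: 18766 × 0.906 + 7447 × 0.28 = 17002 + 2085 = 19087
Net migration: Band 2 − 50 → 8727
Population now: 0–9=5289, 10–19=8727, 20–29=13332, 30–39=10823, 40+=19087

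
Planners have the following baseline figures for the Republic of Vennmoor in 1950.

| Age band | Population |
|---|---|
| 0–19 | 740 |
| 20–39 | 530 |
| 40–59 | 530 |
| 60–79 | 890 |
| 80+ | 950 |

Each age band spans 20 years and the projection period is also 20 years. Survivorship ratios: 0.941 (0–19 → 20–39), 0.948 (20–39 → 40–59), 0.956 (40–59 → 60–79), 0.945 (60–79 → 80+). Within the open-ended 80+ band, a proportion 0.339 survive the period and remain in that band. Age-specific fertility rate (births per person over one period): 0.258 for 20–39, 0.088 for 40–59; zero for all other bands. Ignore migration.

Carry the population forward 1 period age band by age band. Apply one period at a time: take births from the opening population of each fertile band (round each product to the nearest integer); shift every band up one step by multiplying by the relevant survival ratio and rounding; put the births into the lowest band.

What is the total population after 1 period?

Numbering the bands 1..5 from youngest to oldest:
After projecting period 1:
Births: 530 × 0.258 = 137  |  530 × 0.088 = 47 → total 184
Band 2: 740 × 0.941 = 696
Band 3: 530 × 0.948 = 502
Band 4: 530 × 0.956 = 507
Band 5: 890 × 0.945 + 950 × 0.339 = 841 + 322 = 1163
→ [184, 696, 502, 507, 1163]
Total after period 1: 184 + 696 + 502 + 507 + 1163 = 3052

3052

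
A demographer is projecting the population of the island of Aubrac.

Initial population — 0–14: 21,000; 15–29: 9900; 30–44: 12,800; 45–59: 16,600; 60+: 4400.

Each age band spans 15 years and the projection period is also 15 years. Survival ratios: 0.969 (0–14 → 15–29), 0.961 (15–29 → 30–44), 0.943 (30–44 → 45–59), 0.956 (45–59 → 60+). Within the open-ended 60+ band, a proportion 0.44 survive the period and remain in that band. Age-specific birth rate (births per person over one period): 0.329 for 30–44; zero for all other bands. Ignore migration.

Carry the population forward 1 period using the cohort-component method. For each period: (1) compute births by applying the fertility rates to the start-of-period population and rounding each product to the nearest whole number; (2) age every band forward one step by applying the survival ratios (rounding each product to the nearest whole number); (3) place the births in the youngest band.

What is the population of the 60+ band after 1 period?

17806

Let group 1 be 0–14 through group 5 = 60+.
— Period 1 —
Births: 12800 * 0.329 = 4211
Group 2: 21000 * 0.969 = 20349
Group 3: 9900 * 0.961 = 9514
Group 4: 12800 * 0.943 = 12070
Group 5: 16600 * 0.956 + 4400 * 0.44 = 15870 + 1936 = 17806
Population now: 0–14=4211, 15–29=20349, 30–44=9514, 45–59=12070, 60+=17806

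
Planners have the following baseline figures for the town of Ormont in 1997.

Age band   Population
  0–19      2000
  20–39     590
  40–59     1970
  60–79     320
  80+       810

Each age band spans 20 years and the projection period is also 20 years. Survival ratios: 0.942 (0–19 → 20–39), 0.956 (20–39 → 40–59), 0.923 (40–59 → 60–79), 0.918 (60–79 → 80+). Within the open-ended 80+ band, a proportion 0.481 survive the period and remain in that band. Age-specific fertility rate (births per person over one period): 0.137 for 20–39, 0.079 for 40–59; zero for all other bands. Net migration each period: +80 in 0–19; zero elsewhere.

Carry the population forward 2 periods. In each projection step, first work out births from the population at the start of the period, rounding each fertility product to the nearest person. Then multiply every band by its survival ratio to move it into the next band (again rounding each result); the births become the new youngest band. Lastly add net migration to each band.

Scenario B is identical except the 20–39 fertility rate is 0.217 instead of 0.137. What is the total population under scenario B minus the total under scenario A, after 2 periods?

195

Period 1.
Births: 590 × 0.137 = 81 ; 1970 × 0.079 = 156 → total 237
20–39: 2000 × 0.942 = 1884
40–59: 590 × 0.956 = 564
60–79: 1970 × 0.923 = 1818
80+: 320 × 0.918 + 810 × 0.481 = 294 + 390 = 684
Net migration: 0–19 + 80 → 317
Giving 317 / 1884 / 564 / 1818 / 684.
Period 2.
Births: 1884 × 0.137 = 258 ; 564 × 0.079 = 45 → total 303
20–39: 317 × 0.942 = 299
40–59: 1884 × 0.956 = 1801
60–79: 564 × 0.923 = 521
80+: 1818 × 0.918 + 684 × 0.481 = 1669 + 329 = 1998
Net migration: 0–19 + 80 → 383
Giving 383 / 299 / 1801 / 521 / 1998.
Scenario A total after 2 periods: 5002
Scenario B projection —
Period 1.
Births: 590 × 0.217 = 128 ; 1970 × 0.079 = 156 → total 284
20–39: 2000 × 0.942 = 1884
40–59: 590 × 0.956 = 564
60–79: 1970 × 0.923 = 1818
80+: 320 × 0.918 + 810 × 0.481 = 294 + 390 = 684
Net migration: 0–19 + 80 → 364
Giving 364 / 1884 / 564 / 1818 / 684.
Period 2.
Births: 1884 × 0.217 = 409 ; 564 × 0.079 = 45 → total 454
20–39: 364 × 0.942 = 343
40–59: 1884 × 0.956 = 1801
60–79: 564 × 0.923 = 521
80+: 1818 × 0.918 + 684 × 0.481 = 1669 + 329 = 1998
Net migration: 0–19 + 80 → 534
Giving 534 / 343 / 1801 / 521 / 1998.
Scenario B total after 2 periods: 5197
Difference B − A = 5197 − 5002 = 195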